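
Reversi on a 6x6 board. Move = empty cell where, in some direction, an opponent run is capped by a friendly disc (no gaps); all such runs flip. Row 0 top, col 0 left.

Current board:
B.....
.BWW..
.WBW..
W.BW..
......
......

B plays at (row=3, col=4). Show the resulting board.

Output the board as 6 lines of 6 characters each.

Place B at (3,4); scan 8 dirs for brackets.
Dir NW: opp run (2,3) (1,2), next='.' -> no flip
Dir N: first cell '.' (not opp) -> no flip
Dir NE: first cell '.' (not opp) -> no flip
Dir W: opp run (3,3) capped by B -> flip
Dir E: first cell '.' (not opp) -> no flip
Dir SW: first cell '.' (not opp) -> no flip
Dir S: first cell '.' (not opp) -> no flip
Dir SE: first cell '.' (not opp) -> no flip
All flips: (3,3)

Answer: B.....
.BWW..
.WBW..
W.BBB.
......
......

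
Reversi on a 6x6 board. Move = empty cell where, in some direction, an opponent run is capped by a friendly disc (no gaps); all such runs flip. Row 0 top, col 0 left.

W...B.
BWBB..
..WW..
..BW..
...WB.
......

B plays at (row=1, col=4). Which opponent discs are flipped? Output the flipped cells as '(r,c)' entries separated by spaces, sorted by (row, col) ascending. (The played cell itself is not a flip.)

Answer: (2,3)

Derivation:
Dir NW: first cell '.' (not opp) -> no flip
Dir N: first cell 'B' (not opp) -> no flip
Dir NE: first cell '.' (not opp) -> no flip
Dir W: first cell 'B' (not opp) -> no flip
Dir E: first cell '.' (not opp) -> no flip
Dir SW: opp run (2,3) capped by B -> flip
Dir S: first cell '.' (not opp) -> no flip
Dir SE: first cell '.' (not opp) -> no flip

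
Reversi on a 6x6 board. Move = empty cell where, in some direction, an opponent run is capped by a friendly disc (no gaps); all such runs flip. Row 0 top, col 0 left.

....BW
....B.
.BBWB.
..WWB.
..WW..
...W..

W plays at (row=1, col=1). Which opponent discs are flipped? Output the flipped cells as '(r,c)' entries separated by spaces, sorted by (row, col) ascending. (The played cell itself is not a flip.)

Answer: (2,2)

Derivation:
Dir NW: first cell '.' (not opp) -> no flip
Dir N: first cell '.' (not opp) -> no flip
Dir NE: first cell '.' (not opp) -> no flip
Dir W: first cell '.' (not opp) -> no flip
Dir E: first cell '.' (not opp) -> no flip
Dir SW: first cell '.' (not opp) -> no flip
Dir S: opp run (2,1), next='.' -> no flip
Dir SE: opp run (2,2) capped by W -> flip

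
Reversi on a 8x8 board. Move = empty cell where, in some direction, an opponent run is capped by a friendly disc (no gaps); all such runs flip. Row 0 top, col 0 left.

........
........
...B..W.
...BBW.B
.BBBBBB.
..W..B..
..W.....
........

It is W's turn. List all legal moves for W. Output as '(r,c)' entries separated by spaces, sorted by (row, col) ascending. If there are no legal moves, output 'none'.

(1,2): no bracket -> illegal
(1,3): no bracket -> illegal
(1,4): no bracket -> illegal
(2,2): no bracket -> illegal
(2,4): no bracket -> illegal
(2,5): flips 2 -> legal
(2,7): no bracket -> illegal
(3,0): flips 1 -> legal
(3,1): no bracket -> illegal
(3,2): flips 3 -> legal
(3,6): no bracket -> illegal
(4,0): no bracket -> illegal
(4,7): no bracket -> illegal
(5,0): no bracket -> illegal
(5,1): no bracket -> illegal
(5,3): flips 1 -> legal
(5,4): no bracket -> illegal
(5,6): no bracket -> illegal
(5,7): flips 1 -> legal
(6,4): no bracket -> illegal
(6,5): flips 2 -> legal
(6,6): no bracket -> illegal

Answer: (2,5) (3,0) (3,2) (5,3) (5,7) (6,5)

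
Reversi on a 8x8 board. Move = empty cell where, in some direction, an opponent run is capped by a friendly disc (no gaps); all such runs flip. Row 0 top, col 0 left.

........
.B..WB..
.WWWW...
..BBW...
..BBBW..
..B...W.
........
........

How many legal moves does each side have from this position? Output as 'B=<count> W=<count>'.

-- B to move --
(0,3): no bracket -> illegal
(0,4): flips 3 -> legal
(0,5): flips 2 -> legal
(1,0): flips 1 -> legal
(1,2): flips 1 -> legal
(1,3): flips 2 -> legal
(2,0): no bracket -> illegal
(2,5): flips 1 -> legal
(3,0): no bracket -> illegal
(3,1): flips 1 -> legal
(3,5): flips 1 -> legal
(3,6): no bracket -> illegal
(4,6): flips 1 -> legal
(4,7): no bracket -> illegal
(5,4): no bracket -> illegal
(5,5): no bracket -> illegal
(5,7): no bracket -> illegal
(6,5): no bracket -> illegal
(6,6): no bracket -> illegal
(6,7): no bracket -> illegal
B mobility = 9
-- W to move --
(0,0): flips 1 -> legal
(0,1): flips 1 -> legal
(0,2): no bracket -> illegal
(0,4): no bracket -> illegal
(0,5): no bracket -> illegal
(0,6): flips 1 -> legal
(1,0): no bracket -> illegal
(1,2): no bracket -> illegal
(1,6): flips 1 -> legal
(2,0): no bracket -> illegal
(2,5): no bracket -> illegal
(2,6): no bracket -> illegal
(3,1): flips 2 -> legal
(3,5): no bracket -> illegal
(4,1): flips 4 -> legal
(5,1): flips 2 -> legal
(5,3): flips 2 -> legal
(5,4): flips 3 -> legal
(5,5): flips 2 -> legal
(6,1): flips 2 -> legal
(6,2): flips 3 -> legal
(6,3): no bracket -> illegal
W mobility = 12

Answer: B=9 W=12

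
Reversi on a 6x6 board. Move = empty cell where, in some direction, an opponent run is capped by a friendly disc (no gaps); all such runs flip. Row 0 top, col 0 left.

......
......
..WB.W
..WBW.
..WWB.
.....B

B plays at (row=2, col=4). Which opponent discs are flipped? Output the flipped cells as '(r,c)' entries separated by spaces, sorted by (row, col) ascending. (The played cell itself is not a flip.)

Answer: (3,4)

Derivation:
Dir NW: first cell '.' (not opp) -> no flip
Dir N: first cell '.' (not opp) -> no flip
Dir NE: first cell '.' (not opp) -> no flip
Dir W: first cell 'B' (not opp) -> no flip
Dir E: opp run (2,5), next=edge -> no flip
Dir SW: first cell 'B' (not opp) -> no flip
Dir S: opp run (3,4) capped by B -> flip
Dir SE: first cell '.' (not opp) -> no flip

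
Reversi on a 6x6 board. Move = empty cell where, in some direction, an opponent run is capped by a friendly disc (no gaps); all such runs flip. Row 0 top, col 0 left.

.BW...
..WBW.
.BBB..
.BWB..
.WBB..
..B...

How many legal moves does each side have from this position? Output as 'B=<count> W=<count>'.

Answer: B=8 W=8

Derivation:
-- B to move --
(0,3): flips 2 -> legal
(0,4): no bracket -> illegal
(0,5): flips 1 -> legal
(1,1): flips 1 -> legal
(1,5): flips 1 -> legal
(2,4): no bracket -> illegal
(2,5): no bracket -> illegal
(3,0): flips 1 -> legal
(4,0): flips 1 -> legal
(5,0): flips 2 -> legal
(5,1): flips 1 -> legal
B mobility = 8
-- W to move --
(0,0): flips 1 -> legal
(0,3): no bracket -> illegal
(0,4): no bracket -> illegal
(1,0): flips 1 -> legal
(1,1): flips 2 -> legal
(2,0): no bracket -> illegal
(2,4): flips 1 -> legal
(3,0): flips 2 -> legal
(3,4): flips 2 -> legal
(4,0): no bracket -> illegal
(4,4): flips 2 -> legal
(5,1): no bracket -> illegal
(5,3): no bracket -> illegal
(5,4): flips 1 -> legal
W mobility = 8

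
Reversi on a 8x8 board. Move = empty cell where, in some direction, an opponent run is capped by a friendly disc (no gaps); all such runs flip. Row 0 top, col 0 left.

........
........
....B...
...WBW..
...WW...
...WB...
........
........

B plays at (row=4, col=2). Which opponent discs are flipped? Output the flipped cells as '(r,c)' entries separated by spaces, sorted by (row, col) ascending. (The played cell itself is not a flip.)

Answer: (3,3)

Derivation:
Dir NW: first cell '.' (not opp) -> no flip
Dir N: first cell '.' (not opp) -> no flip
Dir NE: opp run (3,3) capped by B -> flip
Dir W: first cell '.' (not opp) -> no flip
Dir E: opp run (4,3) (4,4), next='.' -> no flip
Dir SW: first cell '.' (not opp) -> no flip
Dir S: first cell '.' (not opp) -> no flip
Dir SE: opp run (5,3), next='.' -> no flip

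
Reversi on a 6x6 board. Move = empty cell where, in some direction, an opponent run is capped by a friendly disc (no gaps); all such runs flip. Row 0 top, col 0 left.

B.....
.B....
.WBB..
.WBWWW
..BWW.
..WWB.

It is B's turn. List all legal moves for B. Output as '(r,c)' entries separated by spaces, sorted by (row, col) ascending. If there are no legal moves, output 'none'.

(1,0): flips 1 -> legal
(1,2): no bracket -> illegal
(2,0): flips 2 -> legal
(2,4): flips 3 -> legal
(2,5): no bracket -> illegal
(3,0): flips 1 -> legal
(4,0): flips 1 -> legal
(4,1): flips 2 -> legal
(4,5): flips 3 -> legal
(5,1): flips 2 -> legal
(5,5): flips 2 -> legal

Answer: (1,0) (2,0) (2,4) (3,0) (4,0) (4,1) (4,5) (5,1) (5,5)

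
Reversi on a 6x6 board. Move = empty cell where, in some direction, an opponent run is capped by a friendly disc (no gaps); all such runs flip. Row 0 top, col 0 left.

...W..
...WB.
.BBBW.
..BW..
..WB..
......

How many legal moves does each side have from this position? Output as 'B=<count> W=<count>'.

-- B to move --
(0,2): no bracket -> illegal
(0,4): flips 1 -> legal
(1,2): flips 1 -> legal
(1,5): no bracket -> illegal
(2,5): flips 1 -> legal
(3,1): no bracket -> illegal
(3,4): flips 2 -> legal
(3,5): no bracket -> illegal
(4,1): flips 1 -> legal
(4,4): flips 1 -> legal
(5,1): no bracket -> illegal
(5,2): flips 1 -> legal
(5,3): no bracket -> illegal
B mobility = 7
-- W to move --
(0,4): flips 1 -> legal
(0,5): no bracket -> illegal
(1,0): no bracket -> illegal
(1,1): flips 1 -> legal
(1,2): flips 2 -> legal
(1,5): flips 1 -> legal
(2,0): flips 3 -> legal
(2,5): flips 1 -> legal
(3,0): no bracket -> illegal
(3,1): flips 2 -> legal
(3,4): no bracket -> illegal
(4,1): no bracket -> illegal
(4,4): flips 1 -> legal
(5,2): no bracket -> illegal
(5,3): flips 1 -> legal
(5,4): no bracket -> illegal
W mobility = 9

Answer: B=7 W=9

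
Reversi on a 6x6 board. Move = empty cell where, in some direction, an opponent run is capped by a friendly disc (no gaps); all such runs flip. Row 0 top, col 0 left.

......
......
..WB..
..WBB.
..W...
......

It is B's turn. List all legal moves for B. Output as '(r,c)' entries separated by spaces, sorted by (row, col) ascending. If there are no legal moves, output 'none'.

Answer: (1,1) (2,1) (3,1) (4,1) (5,1)

Derivation:
(1,1): flips 1 -> legal
(1,2): no bracket -> illegal
(1,3): no bracket -> illegal
(2,1): flips 1 -> legal
(3,1): flips 1 -> legal
(4,1): flips 1 -> legal
(4,3): no bracket -> illegal
(5,1): flips 1 -> legal
(5,2): no bracket -> illegal
(5,3): no bracket -> illegal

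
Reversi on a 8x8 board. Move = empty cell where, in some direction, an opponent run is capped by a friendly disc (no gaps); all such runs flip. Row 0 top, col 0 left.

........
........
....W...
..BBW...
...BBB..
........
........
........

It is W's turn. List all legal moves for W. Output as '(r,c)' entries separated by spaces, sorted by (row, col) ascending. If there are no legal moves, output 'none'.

Answer: (3,1) (4,2) (5,2) (5,4) (5,6)

Derivation:
(2,1): no bracket -> illegal
(2,2): no bracket -> illegal
(2,3): no bracket -> illegal
(3,1): flips 2 -> legal
(3,5): no bracket -> illegal
(3,6): no bracket -> illegal
(4,1): no bracket -> illegal
(4,2): flips 1 -> legal
(4,6): no bracket -> illegal
(5,2): flips 1 -> legal
(5,3): no bracket -> illegal
(5,4): flips 1 -> legal
(5,5): no bracket -> illegal
(5,6): flips 1 -> legal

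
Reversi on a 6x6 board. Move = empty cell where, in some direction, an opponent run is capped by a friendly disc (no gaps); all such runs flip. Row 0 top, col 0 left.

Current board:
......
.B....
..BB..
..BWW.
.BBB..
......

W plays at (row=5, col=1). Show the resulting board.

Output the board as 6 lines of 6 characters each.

Place W at (5,1); scan 8 dirs for brackets.
Dir NW: first cell '.' (not opp) -> no flip
Dir N: opp run (4,1), next='.' -> no flip
Dir NE: opp run (4,2) capped by W -> flip
Dir W: first cell '.' (not opp) -> no flip
Dir E: first cell '.' (not opp) -> no flip
Dir SW: edge -> no flip
Dir S: edge -> no flip
Dir SE: edge -> no flip
All flips: (4,2)

Answer: ......
.B....
..BB..
..BWW.
.BWB..
.W....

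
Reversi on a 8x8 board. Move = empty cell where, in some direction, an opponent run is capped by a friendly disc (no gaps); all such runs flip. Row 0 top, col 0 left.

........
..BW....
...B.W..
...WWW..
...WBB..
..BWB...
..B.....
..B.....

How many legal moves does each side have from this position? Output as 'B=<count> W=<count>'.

-- B to move --
(0,2): no bracket -> illegal
(0,3): flips 1 -> legal
(0,4): no bracket -> illegal
(1,4): flips 1 -> legal
(1,5): flips 2 -> legal
(1,6): flips 3 -> legal
(2,2): flips 1 -> legal
(2,4): flips 1 -> legal
(2,6): flips 1 -> legal
(3,2): flips 1 -> legal
(3,6): no bracket -> illegal
(4,2): flips 1 -> legal
(4,6): no bracket -> illegal
(6,3): flips 3 -> legal
(6,4): no bracket -> illegal
B mobility = 10
-- W to move --
(0,1): flips 2 -> legal
(0,2): no bracket -> illegal
(0,3): no bracket -> illegal
(1,1): flips 1 -> legal
(1,4): no bracket -> illegal
(2,1): no bracket -> illegal
(2,2): no bracket -> illegal
(2,4): no bracket -> illegal
(3,2): no bracket -> illegal
(3,6): no bracket -> illegal
(4,1): no bracket -> illegal
(4,2): no bracket -> illegal
(4,6): flips 2 -> legal
(5,1): flips 1 -> legal
(5,5): flips 3 -> legal
(5,6): flips 1 -> legal
(6,1): flips 1 -> legal
(6,3): no bracket -> illegal
(6,4): flips 2 -> legal
(6,5): flips 1 -> legal
(7,1): flips 1 -> legal
(7,3): no bracket -> illegal
W mobility = 10

Answer: B=10 W=10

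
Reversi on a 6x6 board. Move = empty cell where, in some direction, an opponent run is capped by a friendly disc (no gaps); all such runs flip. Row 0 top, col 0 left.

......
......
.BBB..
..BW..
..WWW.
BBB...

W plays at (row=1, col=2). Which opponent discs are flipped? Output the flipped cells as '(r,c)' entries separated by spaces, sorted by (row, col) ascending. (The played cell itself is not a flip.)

Answer: (2,2) (3,2)

Derivation:
Dir NW: first cell '.' (not opp) -> no flip
Dir N: first cell '.' (not opp) -> no flip
Dir NE: first cell '.' (not opp) -> no flip
Dir W: first cell '.' (not opp) -> no flip
Dir E: first cell '.' (not opp) -> no flip
Dir SW: opp run (2,1), next='.' -> no flip
Dir S: opp run (2,2) (3,2) capped by W -> flip
Dir SE: opp run (2,3), next='.' -> no flip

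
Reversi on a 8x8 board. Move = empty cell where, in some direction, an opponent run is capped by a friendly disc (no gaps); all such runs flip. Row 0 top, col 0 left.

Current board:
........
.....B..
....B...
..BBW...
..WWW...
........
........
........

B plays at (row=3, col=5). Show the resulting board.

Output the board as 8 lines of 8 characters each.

Place B at (3,5); scan 8 dirs for brackets.
Dir NW: first cell 'B' (not opp) -> no flip
Dir N: first cell '.' (not opp) -> no flip
Dir NE: first cell '.' (not opp) -> no flip
Dir W: opp run (3,4) capped by B -> flip
Dir E: first cell '.' (not opp) -> no flip
Dir SW: opp run (4,4), next='.' -> no flip
Dir S: first cell '.' (not opp) -> no flip
Dir SE: first cell '.' (not opp) -> no flip
All flips: (3,4)

Answer: ........
.....B..
....B...
..BBBB..
..WWW...
........
........
........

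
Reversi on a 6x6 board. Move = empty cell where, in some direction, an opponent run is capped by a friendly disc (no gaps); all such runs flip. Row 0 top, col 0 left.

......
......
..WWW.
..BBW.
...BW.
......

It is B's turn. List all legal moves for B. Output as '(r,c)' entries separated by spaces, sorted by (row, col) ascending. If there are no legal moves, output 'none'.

Answer: (1,1) (1,2) (1,3) (1,4) (1,5) (2,5) (3,5) (4,5) (5,5)

Derivation:
(1,1): flips 1 -> legal
(1,2): flips 1 -> legal
(1,3): flips 1 -> legal
(1,4): flips 1 -> legal
(1,5): flips 1 -> legal
(2,1): no bracket -> illegal
(2,5): flips 1 -> legal
(3,1): no bracket -> illegal
(3,5): flips 1 -> legal
(4,5): flips 1 -> legal
(5,3): no bracket -> illegal
(5,4): no bracket -> illegal
(5,5): flips 1 -> legal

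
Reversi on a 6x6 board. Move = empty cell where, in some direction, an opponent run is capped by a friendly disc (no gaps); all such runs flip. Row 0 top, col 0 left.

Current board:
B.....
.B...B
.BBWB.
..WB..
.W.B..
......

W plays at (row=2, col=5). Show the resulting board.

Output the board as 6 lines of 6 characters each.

Answer: B.....
.B...B
.BBWWW
..WB..
.W.B..
......

Derivation:
Place W at (2,5); scan 8 dirs for brackets.
Dir NW: first cell '.' (not opp) -> no flip
Dir N: opp run (1,5), next='.' -> no flip
Dir NE: edge -> no flip
Dir W: opp run (2,4) capped by W -> flip
Dir E: edge -> no flip
Dir SW: first cell '.' (not opp) -> no flip
Dir S: first cell '.' (not opp) -> no flip
Dir SE: edge -> no flip
All flips: (2,4)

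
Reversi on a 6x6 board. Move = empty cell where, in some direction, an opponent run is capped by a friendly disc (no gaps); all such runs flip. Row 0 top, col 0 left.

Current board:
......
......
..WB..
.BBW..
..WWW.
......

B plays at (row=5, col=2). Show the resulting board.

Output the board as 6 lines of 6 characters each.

Place B at (5,2); scan 8 dirs for brackets.
Dir NW: first cell '.' (not opp) -> no flip
Dir N: opp run (4,2) capped by B -> flip
Dir NE: opp run (4,3), next='.' -> no flip
Dir W: first cell '.' (not opp) -> no flip
Dir E: first cell '.' (not opp) -> no flip
Dir SW: edge -> no flip
Dir S: edge -> no flip
Dir SE: edge -> no flip
All flips: (4,2)

Answer: ......
......
..WB..
.BBW..
..BWW.
..B...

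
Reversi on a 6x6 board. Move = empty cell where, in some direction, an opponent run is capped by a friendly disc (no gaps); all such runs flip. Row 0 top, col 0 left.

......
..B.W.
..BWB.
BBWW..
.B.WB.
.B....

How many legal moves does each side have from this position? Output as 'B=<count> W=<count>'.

Answer: B=4 W=10

Derivation:
-- B to move --
(0,3): no bracket -> illegal
(0,4): flips 1 -> legal
(0,5): flips 3 -> legal
(1,3): no bracket -> illegal
(1,5): no bracket -> illegal
(2,1): no bracket -> illegal
(2,5): no bracket -> illegal
(3,4): flips 3 -> legal
(4,2): flips 3 -> legal
(5,2): no bracket -> illegal
(5,3): no bracket -> illegal
(5,4): no bracket -> illegal
B mobility = 4
-- W to move --
(0,1): flips 1 -> legal
(0,2): flips 2 -> legal
(0,3): no bracket -> illegal
(1,1): flips 1 -> legal
(1,3): no bracket -> illegal
(1,5): flips 1 -> legal
(2,0): no bracket -> illegal
(2,1): flips 1 -> legal
(2,5): flips 1 -> legal
(3,4): flips 1 -> legal
(3,5): no bracket -> illegal
(4,0): no bracket -> illegal
(4,2): no bracket -> illegal
(4,5): flips 1 -> legal
(5,0): flips 1 -> legal
(5,2): no bracket -> illegal
(5,3): no bracket -> illegal
(5,4): no bracket -> illegal
(5,5): flips 1 -> legal
W mobility = 10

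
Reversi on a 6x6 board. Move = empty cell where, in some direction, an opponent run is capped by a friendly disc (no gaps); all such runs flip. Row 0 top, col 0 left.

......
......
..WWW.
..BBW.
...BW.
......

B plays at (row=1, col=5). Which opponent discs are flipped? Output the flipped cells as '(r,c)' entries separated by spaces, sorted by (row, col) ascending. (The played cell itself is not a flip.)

Dir NW: first cell '.' (not opp) -> no flip
Dir N: first cell '.' (not opp) -> no flip
Dir NE: edge -> no flip
Dir W: first cell '.' (not opp) -> no flip
Dir E: edge -> no flip
Dir SW: opp run (2,4) capped by B -> flip
Dir S: first cell '.' (not opp) -> no flip
Dir SE: edge -> no flip

Answer: (2,4)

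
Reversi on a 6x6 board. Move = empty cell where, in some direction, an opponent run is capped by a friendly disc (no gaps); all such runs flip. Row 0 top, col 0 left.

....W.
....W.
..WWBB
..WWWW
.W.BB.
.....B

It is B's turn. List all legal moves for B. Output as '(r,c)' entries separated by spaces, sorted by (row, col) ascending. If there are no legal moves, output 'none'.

Answer: (0,3) (1,1) (1,3) (2,1) (4,2) (4,5)

Derivation:
(0,3): flips 1 -> legal
(0,5): no bracket -> illegal
(1,1): flips 2 -> legal
(1,2): no bracket -> illegal
(1,3): flips 2 -> legal
(1,5): no bracket -> illegal
(2,1): flips 3 -> legal
(3,0): no bracket -> illegal
(3,1): no bracket -> illegal
(4,0): no bracket -> illegal
(4,2): flips 1 -> legal
(4,5): flips 1 -> legal
(5,0): no bracket -> illegal
(5,1): no bracket -> illegal
(5,2): no bracket -> illegal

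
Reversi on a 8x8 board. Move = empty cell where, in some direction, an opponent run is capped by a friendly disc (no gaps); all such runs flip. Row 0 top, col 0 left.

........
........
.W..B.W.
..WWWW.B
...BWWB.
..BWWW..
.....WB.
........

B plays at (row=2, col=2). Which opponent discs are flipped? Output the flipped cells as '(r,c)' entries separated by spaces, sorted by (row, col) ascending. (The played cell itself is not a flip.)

Dir NW: first cell '.' (not opp) -> no flip
Dir N: first cell '.' (not opp) -> no flip
Dir NE: first cell '.' (not opp) -> no flip
Dir W: opp run (2,1), next='.' -> no flip
Dir E: first cell '.' (not opp) -> no flip
Dir SW: first cell '.' (not opp) -> no flip
Dir S: opp run (3,2), next='.' -> no flip
Dir SE: opp run (3,3) (4,4) (5,5) capped by B -> flip

Answer: (3,3) (4,4) (5,5)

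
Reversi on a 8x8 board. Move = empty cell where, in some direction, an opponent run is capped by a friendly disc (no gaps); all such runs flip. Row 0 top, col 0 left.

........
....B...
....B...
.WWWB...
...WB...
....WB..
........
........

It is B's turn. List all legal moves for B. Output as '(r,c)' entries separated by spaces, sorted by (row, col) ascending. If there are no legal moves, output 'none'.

Answer: (2,2) (3,0) (4,2) (5,2) (5,3) (6,4)

Derivation:
(2,0): no bracket -> illegal
(2,1): no bracket -> illegal
(2,2): flips 1 -> legal
(2,3): no bracket -> illegal
(3,0): flips 3 -> legal
(4,0): no bracket -> illegal
(4,1): no bracket -> illegal
(4,2): flips 2 -> legal
(4,5): no bracket -> illegal
(5,2): flips 1 -> legal
(5,3): flips 1 -> legal
(6,3): no bracket -> illegal
(6,4): flips 1 -> legal
(6,5): no bracket -> illegal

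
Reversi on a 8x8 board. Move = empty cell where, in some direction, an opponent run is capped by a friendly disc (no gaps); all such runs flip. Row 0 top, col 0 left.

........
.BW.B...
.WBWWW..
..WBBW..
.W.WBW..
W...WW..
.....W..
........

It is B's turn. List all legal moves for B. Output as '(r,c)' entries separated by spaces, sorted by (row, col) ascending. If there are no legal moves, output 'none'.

(0,1): flips 2 -> legal
(0,2): flips 1 -> legal
(0,3): no bracket -> illegal
(1,0): no bracket -> illegal
(1,3): flips 2 -> legal
(1,5): flips 1 -> legal
(1,6): flips 1 -> legal
(2,0): flips 1 -> legal
(2,6): flips 4 -> legal
(3,0): no bracket -> illegal
(3,1): flips 2 -> legal
(3,6): flips 2 -> legal
(4,0): no bracket -> illegal
(4,2): flips 2 -> legal
(4,6): flips 1 -> legal
(5,1): no bracket -> illegal
(5,2): flips 1 -> legal
(5,3): flips 1 -> legal
(5,6): flips 1 -> legal
(6,0): no bracket -> illegal
(6,1): no bracket -> illegal
(6,3): no bracket -> illegal
(6,4): flips 1 -> legal
(6,6): flips 1 -> legal
(7,4): no bracket -> illegal
(7,5): no bracket -> illegal
(7,6): no bracket -> illegal

Answer: (0,1) (0,2) (1,3) (1,5) (1,6) (2,0) (2,6) (3,1) (3,6) (4,2) (4,6) (5,2) (5,3) (5,6) (6,4) (6,6)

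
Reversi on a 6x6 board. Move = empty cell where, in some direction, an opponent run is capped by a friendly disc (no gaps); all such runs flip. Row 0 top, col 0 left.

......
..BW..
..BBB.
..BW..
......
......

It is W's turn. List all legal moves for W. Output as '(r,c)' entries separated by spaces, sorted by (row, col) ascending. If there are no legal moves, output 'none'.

Answer: (1,1) (1,5) (3,1) (3,5)

Derivation:
(0,1): no bracket -> illegal
(0,2): no bracket -> illegal
(0,3): no bracket -> illegal
(1,1): flips 2 -> legal
(1,4): no bracket -> illegal
(1,5): flips 1 -> legal
(2,1): no bracket -> illegal
(2,5): no bracket -> illegal
(3,1): flips 2 -> legal
(3,4): no bracket -> illegal
(3,5): flips 1 -> legal
(4,1): no bracket -> illegal
(4,2): no bracket -> illegal
(4,3): no bracket -> illegal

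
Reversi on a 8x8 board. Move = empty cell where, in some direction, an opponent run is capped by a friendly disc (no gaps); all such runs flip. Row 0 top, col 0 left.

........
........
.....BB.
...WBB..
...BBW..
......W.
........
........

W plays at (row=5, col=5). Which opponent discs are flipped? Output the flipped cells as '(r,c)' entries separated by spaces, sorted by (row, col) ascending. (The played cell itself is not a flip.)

Dir NW: opp run (4,4) capped by W -> flip
Dir N: first cell 'W' (not opp) -> no flip
Dir NE: first cell '.' (not opp) -> no flip
Dir W: first cell '.' (not opp) -> no flip
Dir E: first cell 'W' (not opp) -> no flip
Dir SW: first cell '.' (not opp) -> no flip
Dir S: first cell '.' (not opp) -> no flip
Dir SE: first cell '.' (not opp) -> no flip

Answer: (4,4)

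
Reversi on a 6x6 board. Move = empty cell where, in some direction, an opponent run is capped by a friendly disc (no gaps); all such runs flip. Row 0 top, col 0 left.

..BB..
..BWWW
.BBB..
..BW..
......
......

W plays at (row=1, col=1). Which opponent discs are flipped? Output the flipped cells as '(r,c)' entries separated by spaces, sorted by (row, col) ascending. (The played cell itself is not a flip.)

Dir NW: first cell '.' (not opp) -> no flip
Dir N: first cell '.' (not opp) -> no flip
Dir NE: opp run (0,2), next=edge -> no flip
Dir W: first cell '.' (not opp) -> no flip
Dir E: opp run (1,2) capped by W -> flip
Dir SW: first cell '.' (not opp) -> no flip
Dir S: opp run (2,1), next='.' -> no flip
Dir SE: opp run (2,2) capped by W -> flip

Answer: (1,2) (2,2)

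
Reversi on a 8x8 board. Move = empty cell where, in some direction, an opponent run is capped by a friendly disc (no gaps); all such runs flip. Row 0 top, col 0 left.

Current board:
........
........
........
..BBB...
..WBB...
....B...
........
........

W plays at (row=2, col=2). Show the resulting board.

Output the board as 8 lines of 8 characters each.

Answer: ........
........
..W.....
..WBB...
..WBB...
....B...
........
........

Derivation:
Place W at (2,2); scan 8 dirs for brackets.
Dir NW: first cell '.' (not opp) -> no flip
Dir N: first cell '.' (not opp) -> no flip
Dir NE: first cell '.' (not opp) -> no flip
Dir W: first cell '.' (not opp) -> no flip
Dir E: first cell '.' (not opp) -> no flip
Dir SW: first cell '.' (not opp) -> no flip
Dir S: opp run (3,2) capped by W -> flip
Dir SE: opp run (3,3) (4,4), next='.' -> no flip
All flips: (3,2)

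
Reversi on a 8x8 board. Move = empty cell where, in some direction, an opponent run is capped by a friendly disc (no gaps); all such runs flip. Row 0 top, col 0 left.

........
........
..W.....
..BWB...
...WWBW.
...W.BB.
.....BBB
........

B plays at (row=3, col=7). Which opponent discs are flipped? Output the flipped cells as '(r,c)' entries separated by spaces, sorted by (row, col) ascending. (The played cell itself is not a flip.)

Dir NW: first cell '.' (not opp) -> no flip
Dir N: first cell '.' (not opp) -> no flip
Dir NE: edge -> no flip
Dir W: first cell '.' (not opp) -> no flip
Dir E: edge -> no flip
Dir SW: opp run (4,6) capped by B -> flip
Dir S: first cell '.' (not opp) -> no flip
Dir SE: edge -> no flip

Answer: (4,6)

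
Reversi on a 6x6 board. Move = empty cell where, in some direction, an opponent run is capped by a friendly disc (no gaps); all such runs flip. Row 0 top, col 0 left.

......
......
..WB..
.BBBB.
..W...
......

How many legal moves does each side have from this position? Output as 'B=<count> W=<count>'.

-- B to move --
(1,1): flips 1 -> legal
(1,2): flips 1 -> legal
(1,3): flips 1 -> legal
(2,1): flips 1 -> legal
(4,1): no bracket -> illegal
(4,3): no bracket -> illegal
(5,1): flips 1 -> legal
(5,2): flips 1 -> legal
(5,3): flips 1 -> legal
B mobility = 7
-- W to move --
(1,2): no bracket -> illegal
(1,3): no bracket -> illegal
(1,4): no bracket -> illegal
(2,0): flips 1 -> legal
(2,1): no bracket -> illegal
(2,4): flips 2 -> legal
(2,5): no bracket -> illegal
(3,0): no bracket -> illegal
(3,5): no bracket -> illegal
(4,0): flips 1 -> legal
(4,1): no bracket -> illegal
(4,3): no bracket -> illegal
(4,4): flips 1 -> legal
(4,5): no bracket -> illegal
W mobility = 4

Answer: B=7 W=4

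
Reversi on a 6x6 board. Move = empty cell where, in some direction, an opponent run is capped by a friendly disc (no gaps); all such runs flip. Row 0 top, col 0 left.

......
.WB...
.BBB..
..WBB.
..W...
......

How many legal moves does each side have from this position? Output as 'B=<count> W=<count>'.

-- B to move --
(0,0): flips 1 -> legal
(0,1): flips 1 -> legal
(0,2): no bracket -> illegal
(1,0): flips 1 -> legal
(2,0): no bracket -> illegal
(3,1): flips 1 -> legal
(4,1): flips 1 -> legal
(4,3): flips 1 -> legal
(5,1): flips 1 -> legal
(5,2): flips 2 -> legal
(5,3): no bracket -> illegal
B mobility = 8
-- W to move --
(0,1): no bracket -> illegal
(0,2): flips 2 -> legal
(0,3): no bracket -> illegal
(1,0): flips 1 -> legal
(1,3): flips 1 -> legal
(1,4): flips 1 -> legal
(2,0): no bracket -> illegal
(2,4): flips 1 -> legal
(2,5): no bracket -> illegal
(3,0): no bracket -> illegal
(3,1): flips 1 -> legal
(3,5): flips 2 -> legal
(4,3): no bracket -> illegal
(4,4): flips 2 -> legal
(4,5): no bracket -> illegal
W mobility = 8

Answer: B=8 W=8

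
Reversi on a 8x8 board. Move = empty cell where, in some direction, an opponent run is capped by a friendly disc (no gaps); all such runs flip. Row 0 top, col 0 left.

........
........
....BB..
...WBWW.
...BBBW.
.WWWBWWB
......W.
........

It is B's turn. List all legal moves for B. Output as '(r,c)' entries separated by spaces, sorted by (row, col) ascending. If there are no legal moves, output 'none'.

(2,2): flips 1 -> legal
(2,3): flips 1 -> legal
(2,6): flips 1 -> legal
(2,7): flips 1 -> legal
(3,2): flips 1 -> legal
(3,7): flips 2 -> legal
(4,0): no bracket -> illegal
(4,1): no bracket -> illegal
(4,2): flips 1 -> legal
(4,7): flips 2 -> legal
(5,0): flips 3 -> legal
(6,0): no bracket -> illegal
(6,1): flips 1 -> legal
(6,2): flips 1 -> legal
(6,3): flips 1 -> legal
(6,4): no bracket -> illegal
(6,5): flips 1 -> legal
(6,7): flips 1 -> legal
(7,5): flips 1 -> legal
(7,6): no bracket -> illegal
(7,7): flips 2 -> legal

Answer: (2,2) (2,3) (2,6) (2,7) (3,2) (3,7) (4,2) (4,7) (5,0) (6,1) (6,2) (6,3) (6,5) (6,7) (7,5) (7,7)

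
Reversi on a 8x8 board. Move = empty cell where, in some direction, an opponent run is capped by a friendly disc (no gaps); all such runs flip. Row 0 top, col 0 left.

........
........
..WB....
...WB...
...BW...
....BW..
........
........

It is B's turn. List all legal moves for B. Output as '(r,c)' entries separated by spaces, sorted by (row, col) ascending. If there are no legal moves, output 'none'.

(1,1): no bracket -> illegal
(1,2): no bracket -> illegal
(1,3): no bracket -> illegal
(2,1): flips 1 -> legal
(2,4): no bracket -> illegal
(3,1): no bracket -> illegal
(3,2): flips 1 -> legal
(3,5): no bracket -> illegal
(4,2): no bracket -> illegal
(4,5): flips 1 -> legal
(4,6): no bracket -> illegal
(5,3): no bracket -> illegal
(5,6): flips 1 -> legal
(6,4): no bracket -> illegal
(6,5): no bracket -> illegal
(6,6): no bracket -> illegal

Answer: (2,1) (3,2) (4,5) (5,6)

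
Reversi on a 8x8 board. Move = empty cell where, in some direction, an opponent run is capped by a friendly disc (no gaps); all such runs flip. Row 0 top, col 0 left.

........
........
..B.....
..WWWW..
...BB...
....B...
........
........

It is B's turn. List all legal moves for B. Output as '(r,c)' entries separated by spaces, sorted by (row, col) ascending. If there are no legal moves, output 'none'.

(2,1): flips 1 -> legal
(2,3): flips 1 -> legal
(2,4): flips 1 -> legal
(2,5): flips 1 -> legal
(2,6): flips 1 -> legal
(3,1): no bracket -> illegal
(3,6): no bracket -> illegal
(4,1): no bracket -> illegal
(4,2): flips 1 -> legal
(4,5): no bracket -> illegal
(4,6): no bracket -> illegal

Answer: (2,1) (2,3) (2,4) (2,5) (2,6) (4,2)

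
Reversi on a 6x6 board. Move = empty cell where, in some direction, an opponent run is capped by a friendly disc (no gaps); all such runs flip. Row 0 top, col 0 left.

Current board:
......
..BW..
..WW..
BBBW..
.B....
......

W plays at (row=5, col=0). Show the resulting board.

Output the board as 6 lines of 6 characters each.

Answer: ......
..BW..
..WW..
BBWW..
.W....
W.....

Derivation:
Place W at (5,0); scan 8 dirs for brackets.
Dir NW: edge -> no flip
Dir N: first cell '.' (not opp) -> no flip
Dir NE: opp run (4,1) (3,2) capped by W -> flip
Dir W: edge -> no flip
Dir E: first cell '.' (not opp) -> no flip
Dir SW: edge -> no flip
Dir S: edge -> no flip
Dir SE: edge -> no flip
All flips: (3,2) (4,1)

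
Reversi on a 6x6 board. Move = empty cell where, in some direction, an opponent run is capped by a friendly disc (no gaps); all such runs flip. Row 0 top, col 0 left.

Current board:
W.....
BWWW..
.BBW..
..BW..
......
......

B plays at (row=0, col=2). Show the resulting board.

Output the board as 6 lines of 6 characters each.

Answer: W.B...
BWBW..
.BBW..
..BW..
......
......

Derivation:
Place B at (0,2); scan 8 dirs for brackets.
Dir NW: edge -> no flip
Dir N: edge -> no flip
Dir NE: edge -> no flip
Dir W: first cell '.' (not opp) -> no flip
Dir E: first cell '.' (not opp) -> no flip
Dir SW: opp run (1,1), next='.' -> no flip
Dir S: opp run (1,2) capped by B -> flip
Dir SE: opp run (1,3), next='.' -> no flip
All flips: (1,2)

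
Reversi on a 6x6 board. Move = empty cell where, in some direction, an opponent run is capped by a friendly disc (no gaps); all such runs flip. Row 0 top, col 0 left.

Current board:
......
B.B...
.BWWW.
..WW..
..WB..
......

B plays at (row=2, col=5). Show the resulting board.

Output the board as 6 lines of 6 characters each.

Answer: ......
B.B...
.BBBBB
..WW..
..WB..
......

Derivation:
Place B at (2,5); scan 8 dirs for brackets.
Dir NW: first cell '.' (not opp) -> no flip
Dir N: first cell '.' (not opp) -> no flip
Dir NE: edge -> no flip
Dir W: opp run (2,4) (2,3) (2,2) capped by B -> flip
Dir E: edge -> no flip
Dir SW: first cell '.' (not opp) -> no flip
Dir S: first cell '.' (not opp) -> no flip
Dir SE: edge -> no flip
All flips: (2,2) (2,3) (2,4)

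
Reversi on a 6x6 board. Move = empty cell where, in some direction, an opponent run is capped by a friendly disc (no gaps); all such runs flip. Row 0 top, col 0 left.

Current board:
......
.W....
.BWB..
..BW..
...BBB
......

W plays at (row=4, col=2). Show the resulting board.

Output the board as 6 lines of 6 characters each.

Answer: ......
.W....
.BWB..
..WW..
..WBBB
......

Derivation:
Place W at (4,2); scan 8 dirs for brackets.
Dir NW: first cell '.' (not opp) -> no flip
Dir N: opp run (3,2) capped by W -> flip
Dir NE: first cell 'W' (not opp) -> no flip
Dir W: first cell '.' (not opp) -> no flip
Dir E: opp run (4,3) (4,4) (4,5), next=edge -> no flip
Dir SW: first cell '.' (not opp) -> no flip
Dir S: first cell '.' (not opp) -> no flip
Dir SE: first cell '.' (not opp) -> no flip
All flips: (3,2)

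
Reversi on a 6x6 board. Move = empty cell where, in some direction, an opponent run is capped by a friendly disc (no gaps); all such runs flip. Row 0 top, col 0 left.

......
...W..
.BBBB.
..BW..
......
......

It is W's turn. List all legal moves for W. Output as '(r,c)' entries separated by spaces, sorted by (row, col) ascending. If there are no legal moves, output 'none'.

Answer: (1,1) (1,5) (3,1) (3,5)

Derivation:
(1,0): no bracket -> illegal
(1,1): flips 1 -> legal
(1,2): no bracket -> illegal
(1,4): no bracket -> illegal
(1,5): flips 1 -> legal
(2,0): no bracket -> illegal
(2,5): no bracket -> illegal
(3,0): no bracket -> illegal
(3,1): flips 2 -> legal
(3,4): no bracket -> illegal
(3,5): flips 1 -> legal
(4,1): no bracket -> illegal
(4,2): no bracket -> illegal
(4,3): no bracket -> illegal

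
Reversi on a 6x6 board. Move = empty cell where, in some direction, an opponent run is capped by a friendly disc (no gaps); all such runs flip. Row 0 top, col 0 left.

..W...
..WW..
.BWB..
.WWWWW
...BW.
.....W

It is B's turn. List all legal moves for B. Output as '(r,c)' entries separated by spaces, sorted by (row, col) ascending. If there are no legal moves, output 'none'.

(0,1): flips 1 -> legal
(0,3): flips 2 -> legal
(0,4): no bracket -> illegal
(1,1): no bracket -> illegal
(1,4): no bracket -> illegal
(2,0): no bracket -> illegal
(2,4): no bracket -> illegal
(2,5): flips 1 -> legal
(3,0): no bracket -> illegal
(4,0): no bracket -> illegal
(4,1): flips 2 -> legal
(4,2): no bracket -> illegal
(4,5): flips 2 -> legal
(5,3): no bracket -> illegal
(5,4): no bracket -> illegal

Answer: (0,1) (0,3) (2,5) (4,1) (4,5)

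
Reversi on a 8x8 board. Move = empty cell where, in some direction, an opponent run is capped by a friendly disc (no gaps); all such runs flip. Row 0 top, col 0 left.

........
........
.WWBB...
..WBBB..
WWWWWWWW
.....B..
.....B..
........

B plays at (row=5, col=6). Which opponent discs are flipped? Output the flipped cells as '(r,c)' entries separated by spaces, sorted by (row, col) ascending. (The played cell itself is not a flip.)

Dir NW: opp run (4,5) capped by B -> flip
Dir N: opp run (4,6), next='.' -> no flip
Dir NE: opp run (4,7), next=edge -> no flip
Dir W: first cell 'B' (not opp) -> no flip
Dir E: first cell '.' (not opp) -> no flip
Dir SW: first cell 'B' (not opp) -> no flip
Dir S: first cell '.' (not opp) -> no flip
Dir SE: first cell '.' (not opp) -> no flip

Answer: (4,5)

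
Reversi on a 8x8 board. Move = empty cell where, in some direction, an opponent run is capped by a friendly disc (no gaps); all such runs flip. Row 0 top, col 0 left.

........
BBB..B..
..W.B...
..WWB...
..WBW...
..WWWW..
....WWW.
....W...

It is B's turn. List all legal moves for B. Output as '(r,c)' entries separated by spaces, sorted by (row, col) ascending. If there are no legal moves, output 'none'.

(1,3): no bracket -> illegal
(2,1): flips 1 -> legal
(2,3): flips 1 -> legal
(3,1): flips 2 -> legal
(3,5): no bracket -> illegal
(4,1): flips 1 -> legal
(4,5): flips 1 -> legal
(4,6): no bracket -> illegal
(5,1): flips 2 -> legal
(5,6): no bracket -> illegal
(5,7): no bracket -> illegal
(6,1): flips 1 -> legal
(6,2): flips 4 -> legal
(6,3): flips 1 -> legal
(6,7): no bracket -> illegal
(7,3): no bracket -> illegal
(7,5): no bracket -> illegal
(7,6): flips 2 -> legal
(7,7): flips 5 -> legal

Answer: (2,1) (2,3) (3,1) (4,1) (4,5) (5,1) (6,1) (6,2) (6,3) (7,6) (7,7)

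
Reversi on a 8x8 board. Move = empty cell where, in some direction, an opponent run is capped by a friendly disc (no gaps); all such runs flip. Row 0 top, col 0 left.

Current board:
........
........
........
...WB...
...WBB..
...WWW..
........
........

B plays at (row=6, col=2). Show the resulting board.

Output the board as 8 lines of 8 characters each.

Place B at (6,2); scan 8 dirs for brackets.
Dir NW: first cell '.' (not opp) -> no flip
Dir N: first cell '.' (not opp) -> no flip
Dir NE: opp run (5,3) capped by B -> flip
Dir W: first cell '.' (not opp) -> no flip
Dir E: first cell '.' (not opp) -> no flip
Dir SW: first cell '.' (not opp) -> no flip
Dir S: first cell '.' (not opp) -> no flip
Dir SE: first cell '.' (not opp) -> no flip
All flips: (5,3)

Answer: ........
........
........
...WB...
...WBB..
...BWW..
..B.....
........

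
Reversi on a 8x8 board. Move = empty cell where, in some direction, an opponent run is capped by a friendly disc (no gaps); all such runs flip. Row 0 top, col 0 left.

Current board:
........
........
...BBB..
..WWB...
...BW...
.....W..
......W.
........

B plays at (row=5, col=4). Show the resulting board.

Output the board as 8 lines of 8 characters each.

Place B at (5,4); scan 8 dirs for brackets.
Dir NW: first cell 'B' (not opp) -> no flip
Dir N: opp run (4,4) capped by B -> flip
Dir NE: first cell '.' (not opp) -> no flip
Dir W: first cell '.' (not opp) -> no flip
Dir E: opp run (5,5), next='.' -> no flip
Dir SW: first cell '.' (not opp) -> no flip
Dir S: first cell '.' (not opp) -> no flip
Dir SE: first cell '.' (not opp) -> no flip
All flips: (4,4)

Answer: ........
........
...BBB..
..WWB...
...BB...
....BW..
......W.
........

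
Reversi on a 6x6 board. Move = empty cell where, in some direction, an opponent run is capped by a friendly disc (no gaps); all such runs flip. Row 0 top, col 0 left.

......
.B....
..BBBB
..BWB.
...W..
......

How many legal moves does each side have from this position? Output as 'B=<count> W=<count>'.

Answer: B=5 W=6

Derivation:
-- B to move --
(4,2): flips 1 -> legal
(4,4): flips 1 -> legal
(5,2): flips 1 -> legal
(5,3): flips 2 -> legal
(5,4): flips 1 -> legal
B mobility = 5
-- W to move --
(0,0): flips 2 -> legal
(0,1): no bracket -> illegal
(0,2): no bracket -> illegal
(1,0): no bracket -> illegal
(1,2): no bracket -> illegal
(1,3): flips 1 -> legal
(1,4): no bracket -> illegal
(1,5): flips 1 -> legal
(2,0): no bracket -> illegal
(2,1): flips 1 -> legal
(3,1): flips 1 -> legal
(3,5): flips 1 -> legal
(4,1): no bracket -> illegal
(4,2): no bracket -> illegal
(4,4): no bracket -> illegal
(4,5): no bracket -> illegal
W mobility = 6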